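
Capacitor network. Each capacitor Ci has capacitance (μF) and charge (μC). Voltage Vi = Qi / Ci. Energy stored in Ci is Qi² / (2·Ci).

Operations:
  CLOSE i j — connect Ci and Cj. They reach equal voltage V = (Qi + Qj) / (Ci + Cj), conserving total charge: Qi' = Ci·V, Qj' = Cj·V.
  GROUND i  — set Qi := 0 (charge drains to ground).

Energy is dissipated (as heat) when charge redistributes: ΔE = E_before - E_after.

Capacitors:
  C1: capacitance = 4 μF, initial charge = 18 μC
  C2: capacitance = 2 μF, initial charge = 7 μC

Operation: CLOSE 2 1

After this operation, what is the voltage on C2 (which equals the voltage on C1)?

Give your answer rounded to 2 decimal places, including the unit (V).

Answer: 4.17 V

Derivation:
Initial: C1(4μF, Q=18μC, V=4.50V), C2(2μF, Q=7μC, V=3.50V)
Op 1: CLOSE 2-1: Q_total=25.00, C_total=6.00, V=4.17; Q2=8.33, Q1=16.67; dissipated=0.667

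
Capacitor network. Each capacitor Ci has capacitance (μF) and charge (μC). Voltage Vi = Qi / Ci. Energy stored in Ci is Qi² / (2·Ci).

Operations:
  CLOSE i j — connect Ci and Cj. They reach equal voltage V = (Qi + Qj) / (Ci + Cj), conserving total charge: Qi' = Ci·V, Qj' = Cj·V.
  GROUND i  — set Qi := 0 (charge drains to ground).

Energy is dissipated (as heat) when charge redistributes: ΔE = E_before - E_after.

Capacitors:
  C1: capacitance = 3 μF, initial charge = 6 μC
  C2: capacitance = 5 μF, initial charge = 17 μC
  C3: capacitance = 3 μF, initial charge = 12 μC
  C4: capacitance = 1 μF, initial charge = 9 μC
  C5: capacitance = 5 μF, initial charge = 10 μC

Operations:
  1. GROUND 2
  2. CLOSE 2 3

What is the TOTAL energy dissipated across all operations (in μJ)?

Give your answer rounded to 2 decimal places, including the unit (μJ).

Initial: C1(3μF, Q=6μC, V=2.00V), C2(5μF, Q=17μC, V=3.40V), C3(3μF, Q=12μC, V=4.00V), C4(1μF, Q=9μC, V=9.00V), C5(5μF, Q=10μC, V=2.00V)
Op 1: GROUND 2: Q2=0; energy lost=28.900
Op 2: CLOSE 2-3: Q_total=12.00, C_total=8.00, V=1.50; Q2=7.50, Q3=4.50; dissipated=15.000
Total dissipated: 43.900 μJ

Answer: 43.90 μJ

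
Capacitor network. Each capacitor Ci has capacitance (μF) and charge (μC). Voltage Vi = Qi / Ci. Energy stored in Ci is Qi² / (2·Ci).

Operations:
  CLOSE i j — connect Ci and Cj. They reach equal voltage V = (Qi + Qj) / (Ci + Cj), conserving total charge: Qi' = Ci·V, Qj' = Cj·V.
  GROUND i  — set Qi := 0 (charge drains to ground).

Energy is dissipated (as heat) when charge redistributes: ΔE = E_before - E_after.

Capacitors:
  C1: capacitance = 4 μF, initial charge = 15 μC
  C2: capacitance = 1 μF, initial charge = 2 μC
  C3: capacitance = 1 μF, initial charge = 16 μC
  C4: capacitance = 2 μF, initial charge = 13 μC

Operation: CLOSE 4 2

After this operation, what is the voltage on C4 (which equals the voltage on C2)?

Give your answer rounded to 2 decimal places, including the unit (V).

Initial: C1(4μF, Q=15μC, V=3.75V), C2(1μF, Q=2μC, V=2.00V), C3(1μF, Q=16μC, V=16.00V), C4(2μF, Q=13μC, V=6.50V)
Op 1: CLOSE 4-2: Q_total=15.00, C_total=3.00, V=5.00; Q4=10.00, Q2=5.00; dissipated=6.750

Answer: 5.00 V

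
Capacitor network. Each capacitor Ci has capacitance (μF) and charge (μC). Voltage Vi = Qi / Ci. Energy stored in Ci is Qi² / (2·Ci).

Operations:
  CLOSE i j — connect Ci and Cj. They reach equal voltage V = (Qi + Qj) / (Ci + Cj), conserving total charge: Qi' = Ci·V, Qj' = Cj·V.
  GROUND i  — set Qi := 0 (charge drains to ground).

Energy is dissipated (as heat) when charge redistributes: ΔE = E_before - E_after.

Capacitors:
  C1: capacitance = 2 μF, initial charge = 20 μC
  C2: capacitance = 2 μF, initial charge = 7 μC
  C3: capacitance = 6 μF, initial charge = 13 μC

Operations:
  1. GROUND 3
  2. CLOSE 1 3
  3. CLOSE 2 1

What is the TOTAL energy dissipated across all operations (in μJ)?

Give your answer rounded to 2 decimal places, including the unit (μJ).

Answer: 89.58 μJ

Derivation:
Initial: C1(2μF, Q=20μC, V=10.00V), C2(2μF, Q=7μC, V=3.50V), C3(6μF, Q=13μC, V=2.17V)
Op 1: GROUND 3: Q3=0; energy lost=14.083
Op 2: CLOSE 1-3: Q_total=20.00, C_total=8.00, V=2.50; Q1=5.00, Q3=15.00; dissipated=75.000
Op 3: CLOSE 2-1: Q_total=12.00, C_total=4.00, V=3.00; Q2=6.00, Q1=6.00; dissipated=0.500
Total dissipated: 89.583 μJ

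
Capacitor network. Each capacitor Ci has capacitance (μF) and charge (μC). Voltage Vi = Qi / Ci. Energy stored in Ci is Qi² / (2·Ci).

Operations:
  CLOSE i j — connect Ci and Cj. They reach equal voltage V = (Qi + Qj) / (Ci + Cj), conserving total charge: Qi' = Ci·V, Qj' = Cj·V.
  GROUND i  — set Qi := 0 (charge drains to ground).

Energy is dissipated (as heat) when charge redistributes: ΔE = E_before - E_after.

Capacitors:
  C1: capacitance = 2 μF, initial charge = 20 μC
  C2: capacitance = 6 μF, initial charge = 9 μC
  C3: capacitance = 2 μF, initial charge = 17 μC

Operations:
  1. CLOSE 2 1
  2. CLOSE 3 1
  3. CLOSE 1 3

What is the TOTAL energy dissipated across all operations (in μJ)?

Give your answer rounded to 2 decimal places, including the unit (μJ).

Answer: 66.07 μJ

Derivation:
Initial: C1(2μF, Q=20μC, V=10.00V), C2(6μF, Q=9μC, V=1.50V), C3(2μF, Q=17μC, V=8.50V)
Op 1: CLOSE 2-1: Q_total=29.00, C_total=8.00, V=3.62; Q2=21.75, Q1=7.25; dissipated=54.188
Op 2: CLOSE 3-1: Q_total=24.25, C_total=4.00, V=6.06; Q3=12.12, Q1=12.12; dissipated=11.883
Op 3: CLOSE 1-3: Q_total=24.25, C_total=4.00, V=6.06; Q1=12.12, Q3=12.12; dissipated=0.000
Total dissipated: 66.070 μJ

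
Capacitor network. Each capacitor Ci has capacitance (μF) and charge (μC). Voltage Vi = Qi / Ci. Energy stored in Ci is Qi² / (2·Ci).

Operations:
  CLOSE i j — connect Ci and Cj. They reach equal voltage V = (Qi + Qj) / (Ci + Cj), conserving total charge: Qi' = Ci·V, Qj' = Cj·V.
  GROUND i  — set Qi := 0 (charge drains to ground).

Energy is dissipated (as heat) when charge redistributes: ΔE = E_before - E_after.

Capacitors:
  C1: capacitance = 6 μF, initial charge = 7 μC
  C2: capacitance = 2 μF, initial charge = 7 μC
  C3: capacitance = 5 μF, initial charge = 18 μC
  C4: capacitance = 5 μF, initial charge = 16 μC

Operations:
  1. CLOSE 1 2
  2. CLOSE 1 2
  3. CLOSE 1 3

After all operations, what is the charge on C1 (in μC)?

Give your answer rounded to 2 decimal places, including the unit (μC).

Answer: 15.55 μC

Derivation:
Initial: C1(6μF, Q=7μC, V=1.17V), C2(2μF, Q=7μC, V=3.50V), C3(5μF, Q=18μC, V=3.60V), C4(5μF, Q=16μC, V=3.20V)
Op 1: CLOSE 1-2: Q_total=14.00, C_total=8.00, V=1.75; Q1=10.50, Q2=3.50; dissipated=4.083
Op 2: CLOSE 1-2: Q_total=14.00, C_total=8.00, V=1.75; Q1=10.50, Q2=3.50; dissipated=0.000
Op 3: CLOSE 1-3: Q_total=28.50, C_total=11.00, V=2.59; Q1=15.55, Q3=12.95; dissipated=4.667
Final charges: Q1=15.55, Q2=3.50, Q3=12.95, Q4=16.00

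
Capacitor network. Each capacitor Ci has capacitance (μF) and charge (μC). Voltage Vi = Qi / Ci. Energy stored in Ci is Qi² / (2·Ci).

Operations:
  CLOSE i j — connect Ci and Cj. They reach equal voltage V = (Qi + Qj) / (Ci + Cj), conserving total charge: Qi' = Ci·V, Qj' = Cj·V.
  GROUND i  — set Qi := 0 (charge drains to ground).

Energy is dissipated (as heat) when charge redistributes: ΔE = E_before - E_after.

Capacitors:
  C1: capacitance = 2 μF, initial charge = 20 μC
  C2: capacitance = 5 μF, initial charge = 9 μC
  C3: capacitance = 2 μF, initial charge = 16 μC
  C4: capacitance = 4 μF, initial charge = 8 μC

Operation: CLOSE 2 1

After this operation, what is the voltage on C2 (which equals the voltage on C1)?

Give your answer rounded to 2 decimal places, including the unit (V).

Answer: 4.14 V

Derivation:
Initial: C1(2μF, Q=20μC, V=10.00V), C2(5μF, Q=9μC, V=1.80V), C3(2μF, Q=16μC, V=8.00V), C4(4μF, Q=8μC, V=2.00V)
Op 1: CLOSE 2-1: Q_total=29.00, C_total=7.00, V=4.14; Q2=20.71, Q1=8.29; dissipated=48.029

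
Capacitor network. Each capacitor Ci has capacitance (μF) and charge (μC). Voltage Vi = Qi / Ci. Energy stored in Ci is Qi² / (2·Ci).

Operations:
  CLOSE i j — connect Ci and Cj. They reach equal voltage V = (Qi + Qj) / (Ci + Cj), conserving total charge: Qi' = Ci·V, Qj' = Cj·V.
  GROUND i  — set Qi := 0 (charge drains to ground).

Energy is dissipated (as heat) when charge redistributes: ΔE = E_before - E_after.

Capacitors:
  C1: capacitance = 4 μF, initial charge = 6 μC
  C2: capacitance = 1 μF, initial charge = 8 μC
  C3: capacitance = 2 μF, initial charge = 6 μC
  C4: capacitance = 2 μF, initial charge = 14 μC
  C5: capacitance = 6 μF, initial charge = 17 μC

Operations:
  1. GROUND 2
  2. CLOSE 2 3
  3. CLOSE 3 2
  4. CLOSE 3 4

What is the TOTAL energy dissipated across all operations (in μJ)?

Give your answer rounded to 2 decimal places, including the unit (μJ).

Initial: C1(4μF, Q=6μC, V=1.50V), C2(1μF, Q=8μC, V=8.00V), C3(2μF, Q=6μC, V=3.00V), C4(2μF, Q=14μC, V=7.00V), C5(6μF, Q=17μC, V=2.83V)
Op 1: GROUND 2: Q2=0; energy lost=32.000
Op 2: CLOSE 2-3: Q_total=6.00, C_total=3.00, V=2.00; Q2=2.00, Q3=4.00; dissipated=3.000
Op 3: CLOSE 3-2: Q_total=6.00, C_total=3.00, V=2.00; Q3=4.00, Q2=2.00; dissipated=0.000
Op 4: CLOSE 3-4: Q_total=18.00, C_total=4.00, V=4.50; Q3=9.00, Q4=9.00; dissipated=12.500
Total dissipated: 47.500 μJ

Answer: 47.50 μJ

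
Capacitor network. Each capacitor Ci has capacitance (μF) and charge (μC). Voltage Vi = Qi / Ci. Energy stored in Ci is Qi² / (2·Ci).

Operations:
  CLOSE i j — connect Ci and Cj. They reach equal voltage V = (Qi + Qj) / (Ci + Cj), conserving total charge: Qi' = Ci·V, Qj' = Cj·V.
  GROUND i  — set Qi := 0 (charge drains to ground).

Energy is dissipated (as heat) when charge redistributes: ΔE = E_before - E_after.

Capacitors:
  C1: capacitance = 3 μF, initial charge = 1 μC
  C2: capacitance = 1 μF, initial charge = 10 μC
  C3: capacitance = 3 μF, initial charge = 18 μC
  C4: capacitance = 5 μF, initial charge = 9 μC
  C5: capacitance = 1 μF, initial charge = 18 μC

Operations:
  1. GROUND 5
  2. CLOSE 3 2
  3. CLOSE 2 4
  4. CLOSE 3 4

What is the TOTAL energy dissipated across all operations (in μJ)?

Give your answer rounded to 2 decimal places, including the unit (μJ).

Answer: 196.87 μJ

Derivation:
Initial: C1(3μF, Q=1μC, V=0.33V), C2(1μF, Q=10μC, V=10.00V), C3(3μF, Q=18μC, V=6.00V), C4(5μF, Q=9μC, V=1.80V), C5(1μF, Q=18μC, V=18.00V)
Op 1: GROUND 5: Q5=0; energy lost=162.000
Op 2: CLOSE 3-2: Q_total=28.00, C_total=4.00, V=7.00; Q3=21.00, Q2=7.00; dissipated=6.000
Op 3: CLOSE 2-4: Q_total=16.00, C_total=6.00, V=2.67; Q2=2.67, Q4=13.33; dissipated=11.267
Op 4: CLOSE 3-4: Q_total=34.33, C_total=8.00, V=4.29; Q3=12.88, Q4=21.46; dissipated=17.604
Total dissipated: 196.871 μJ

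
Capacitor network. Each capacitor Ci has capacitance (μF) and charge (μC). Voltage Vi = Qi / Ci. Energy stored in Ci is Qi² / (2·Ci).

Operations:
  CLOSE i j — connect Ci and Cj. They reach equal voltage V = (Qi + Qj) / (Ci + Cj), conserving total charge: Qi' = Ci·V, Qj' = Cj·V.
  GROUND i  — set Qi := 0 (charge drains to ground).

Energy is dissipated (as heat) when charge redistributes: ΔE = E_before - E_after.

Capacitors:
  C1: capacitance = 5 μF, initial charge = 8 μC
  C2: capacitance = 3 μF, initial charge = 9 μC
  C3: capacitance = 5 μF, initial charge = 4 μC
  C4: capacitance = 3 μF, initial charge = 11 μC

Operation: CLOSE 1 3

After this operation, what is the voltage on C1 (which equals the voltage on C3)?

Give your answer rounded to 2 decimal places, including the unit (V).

Initial: C1(5μF, Q=8μC, V=1.60V), C2(3μF, Q=9μC, V=3.00V), C3(5μF, Q=4μC, V=0.80V), C4(3μF, Q=11μC, V=3.67V)
Op 1: CLOSE 1-3: Q_total=12.00, C_total=10.00, V=1.20; Q1=6.00, Q3=6.00; dissipated=0.800

Answer: 1.20 V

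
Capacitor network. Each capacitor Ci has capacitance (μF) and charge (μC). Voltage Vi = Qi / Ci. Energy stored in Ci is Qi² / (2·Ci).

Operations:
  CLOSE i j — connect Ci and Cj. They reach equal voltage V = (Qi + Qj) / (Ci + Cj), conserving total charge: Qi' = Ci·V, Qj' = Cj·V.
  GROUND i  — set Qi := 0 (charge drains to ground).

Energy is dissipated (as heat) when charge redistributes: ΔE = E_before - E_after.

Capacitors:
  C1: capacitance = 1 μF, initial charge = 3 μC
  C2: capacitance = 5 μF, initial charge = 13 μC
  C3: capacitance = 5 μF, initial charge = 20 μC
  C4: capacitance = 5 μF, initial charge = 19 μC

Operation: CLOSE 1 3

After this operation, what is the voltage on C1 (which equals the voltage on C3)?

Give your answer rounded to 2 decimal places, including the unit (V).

Initial: C1(1μF, Q=3μC, V=3.00V), C2(5μF, Q=13μC, V=2.60V), C3(5μF, Q=20μC, V=4.00V), C4(5μF, Q=19μC, V=3.80V)
Op 1: CLOSE 1-3: Q_total=23.00, C_total=6.00, V=3.83; Q1=3.83, Q3=19.17; dissipated=0.417

Answer: 3.83 V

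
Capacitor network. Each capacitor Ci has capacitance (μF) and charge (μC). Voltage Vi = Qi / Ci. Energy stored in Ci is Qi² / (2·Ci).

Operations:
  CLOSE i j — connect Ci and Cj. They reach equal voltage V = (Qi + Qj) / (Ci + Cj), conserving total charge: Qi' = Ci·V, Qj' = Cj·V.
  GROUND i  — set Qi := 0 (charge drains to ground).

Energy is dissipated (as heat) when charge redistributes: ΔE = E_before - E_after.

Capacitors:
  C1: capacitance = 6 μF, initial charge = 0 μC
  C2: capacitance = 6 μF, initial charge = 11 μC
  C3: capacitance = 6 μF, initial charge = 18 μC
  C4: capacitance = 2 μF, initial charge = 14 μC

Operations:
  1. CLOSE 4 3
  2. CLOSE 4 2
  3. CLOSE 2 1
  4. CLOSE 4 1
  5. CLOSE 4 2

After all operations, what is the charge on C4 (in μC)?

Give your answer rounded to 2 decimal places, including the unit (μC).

Initial: C1(6μF, Q=0μC, V=0.00V), C2(6μF, Q=11μC, V=1.83V), C3(6μF, Q=18μC, V=3.00V), C4(2μF, Q=14μC, V=7.00V)
Op 1: CLOSE 4-3: Q_total=32.00, C_total=8.00, V=4.00; Q4=8.00, Q3=24.00; dissipated=12.000
Op 2: CLOSE 4-2: Q_total=19.00, C_total=8.00, V=2.38; Q4=4.75, Q2=14.25; dissipated=3.521
Op 3: CLOSE 2-1: Q_total=14.25, C_total=12.00, V=1.19; Q2=7.12, Q1=7.12; dissipated=8.461
Op 4: CLOSE 4-1: Q_total=11.88, C_total=8.00, V=1.48; Q4=2.97, Q1=8.91; dissipated=1.058
Op 5: CLOSE 4-2: Q_total=10.09, C_total=8.00, V=1.26; Q4=2.52, Q2=7.57; dissipated=0.066
Final charges: Q1=8.91, Q2=7.57, Q3=24.00, Q4=2.52

Answer: 2.52 μC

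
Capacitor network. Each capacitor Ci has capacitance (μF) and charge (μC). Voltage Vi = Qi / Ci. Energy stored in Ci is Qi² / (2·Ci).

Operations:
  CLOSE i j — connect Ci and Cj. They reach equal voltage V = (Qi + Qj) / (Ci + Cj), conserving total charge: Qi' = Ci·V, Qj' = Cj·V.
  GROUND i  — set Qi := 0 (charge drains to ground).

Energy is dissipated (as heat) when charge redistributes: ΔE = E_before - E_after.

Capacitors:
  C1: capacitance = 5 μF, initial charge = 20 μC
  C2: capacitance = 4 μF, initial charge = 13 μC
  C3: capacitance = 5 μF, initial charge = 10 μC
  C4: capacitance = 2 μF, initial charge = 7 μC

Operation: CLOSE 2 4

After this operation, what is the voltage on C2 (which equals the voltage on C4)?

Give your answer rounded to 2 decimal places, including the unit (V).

Answer: 3.33 V

Derivation:
Initial: C1(5μF, Q=20μC, V=4.00V), C2(4μF, Q=13μC, V=3.25V), C3(5μF, Q=10μC, V=2.00V), C4(2μF, Q=7μC, V=3.50V)
Op 1: CLOSE 2-4: Q_total=20.00, C_total=6.00, V=3.33; Q2=13.33, Q4=6.67; dissipated=0.042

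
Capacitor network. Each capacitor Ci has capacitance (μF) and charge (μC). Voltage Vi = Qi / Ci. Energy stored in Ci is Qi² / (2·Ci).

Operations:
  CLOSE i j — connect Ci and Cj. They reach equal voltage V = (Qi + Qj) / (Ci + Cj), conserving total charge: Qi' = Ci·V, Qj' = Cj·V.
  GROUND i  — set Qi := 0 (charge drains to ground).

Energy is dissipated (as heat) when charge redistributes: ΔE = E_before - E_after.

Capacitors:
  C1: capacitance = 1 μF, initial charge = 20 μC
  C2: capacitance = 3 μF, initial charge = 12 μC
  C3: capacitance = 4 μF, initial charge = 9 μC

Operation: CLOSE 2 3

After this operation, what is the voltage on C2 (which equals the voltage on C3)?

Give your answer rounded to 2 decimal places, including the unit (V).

Initial: C1(1μF, Q=20μC, V=20.00V), C2(3μF, Q=12μC, V=4.00V), C3(4μF, Q=9μC, V=2.25V)
Op 1: CLOSE 2-3: Q_total=21.00, C_total=7.00, V=3.00; Q2=9.00, Q3=12.00; dissipated=2.625

Answer: 3.00 V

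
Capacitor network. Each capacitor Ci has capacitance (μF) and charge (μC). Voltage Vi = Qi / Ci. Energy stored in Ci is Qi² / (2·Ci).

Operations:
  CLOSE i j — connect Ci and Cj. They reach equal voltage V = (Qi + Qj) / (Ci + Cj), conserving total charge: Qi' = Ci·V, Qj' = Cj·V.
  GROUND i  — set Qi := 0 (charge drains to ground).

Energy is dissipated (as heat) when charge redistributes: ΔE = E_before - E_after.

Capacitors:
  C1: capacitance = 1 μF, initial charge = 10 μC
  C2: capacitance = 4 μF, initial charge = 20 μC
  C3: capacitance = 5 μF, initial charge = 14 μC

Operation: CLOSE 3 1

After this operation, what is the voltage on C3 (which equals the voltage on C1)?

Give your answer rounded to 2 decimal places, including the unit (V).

Initial: C1(1μF, Q=10μC, V=10.00V), C2(4μF, Q=20μC, V=5.00V), C3(5μF, Q=14μC, V=2.80V)
Op 1: CLOSE 3-1: Q_total=24.00, C_total=6.00, V=4.00; Q3=20.00, Q1=4.00; dissipated=21.600

Answer: 4.00 V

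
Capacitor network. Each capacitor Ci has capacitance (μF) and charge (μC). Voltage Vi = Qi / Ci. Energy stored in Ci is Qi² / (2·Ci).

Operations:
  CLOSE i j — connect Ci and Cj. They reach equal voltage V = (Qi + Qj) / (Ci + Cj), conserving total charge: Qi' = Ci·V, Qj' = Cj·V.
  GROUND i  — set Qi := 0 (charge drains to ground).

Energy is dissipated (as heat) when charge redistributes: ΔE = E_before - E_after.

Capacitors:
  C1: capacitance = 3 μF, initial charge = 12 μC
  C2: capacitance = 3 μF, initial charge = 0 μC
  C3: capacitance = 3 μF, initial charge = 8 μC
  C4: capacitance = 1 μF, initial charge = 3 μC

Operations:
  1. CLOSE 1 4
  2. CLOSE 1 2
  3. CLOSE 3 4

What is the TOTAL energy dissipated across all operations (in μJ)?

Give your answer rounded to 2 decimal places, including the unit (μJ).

Initial: C1(3μF, Q=12μC, V=4.00V), C2(3μF, Q=0μC, V=0.00V), C3(3μF, Q=8μC, V=2.67V), C4(1μF, Q=3μC, V=3.00V)
Op 1: CLOSE 1-4: Q_total=15.00, C_total=4.00, V=3.75; Q1=11.25, Q4=3.75; dissipated=0.375
Op 2: CLOSE 1-2: Q_total=11.25, C_total=6.00, V=1.88; Q1=5.62, Q2=5.62; dissipated=10.547
Op 3: CLOSE 3-4: Q_total=11.75, C_total=4.00, V=2.94; Q3=8.81, Q4=2.94; dissipated=0.440
Total dissipated: 11.362 μJ

Answer: 11.36 μJ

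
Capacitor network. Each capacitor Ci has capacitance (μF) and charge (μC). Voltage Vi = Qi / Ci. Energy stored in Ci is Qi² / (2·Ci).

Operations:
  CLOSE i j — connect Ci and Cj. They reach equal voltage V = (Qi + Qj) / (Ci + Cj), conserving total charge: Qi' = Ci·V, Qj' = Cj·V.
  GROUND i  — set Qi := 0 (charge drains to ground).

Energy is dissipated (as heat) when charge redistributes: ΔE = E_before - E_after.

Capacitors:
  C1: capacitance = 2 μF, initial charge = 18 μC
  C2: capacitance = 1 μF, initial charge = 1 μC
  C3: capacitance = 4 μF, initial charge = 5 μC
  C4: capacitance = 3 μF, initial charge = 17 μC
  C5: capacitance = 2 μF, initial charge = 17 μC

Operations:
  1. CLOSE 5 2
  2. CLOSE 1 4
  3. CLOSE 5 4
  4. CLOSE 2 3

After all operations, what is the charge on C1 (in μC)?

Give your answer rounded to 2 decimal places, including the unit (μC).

Initial: C1(2μF, Q=18μC, V=9.00V), C2(1μF, Q=1μC, V=1.00V), C3(4μF, Q=5μC, V=1.25V), C4(3μF, Q=17μC, V=5.67V), C5(2μF, Q=17μC, V=8.50V)
Op 1: CLOSE 5-2: Q_total=18.00, C_total=3.00, V=6.00; Q5=12.00, Q2=6.00; dissipated=18.750
Op 2: CLOSE 1-4: Q_total=35.00, C_total=5.00, V=7.00; Q1=14.00, Q4=21.00; dissipated=6.667
Op 3: CLOSE 5-4: Q_total=33.00, C_total=5.00, V=6.60; Q5=13.20, Q4=19.80; dissipated=0.600
Op 4: CLOSE 2-3: Q_total=11.00, C_total=5.00, V=2.20; Q2=2.20, Q3=8.80; dissipated=9.025
Final charges: Q1=14.00, Q2=2.20, Q3=8.80, Q4=19.80, Q5=13.20

Answer: 14.00 μC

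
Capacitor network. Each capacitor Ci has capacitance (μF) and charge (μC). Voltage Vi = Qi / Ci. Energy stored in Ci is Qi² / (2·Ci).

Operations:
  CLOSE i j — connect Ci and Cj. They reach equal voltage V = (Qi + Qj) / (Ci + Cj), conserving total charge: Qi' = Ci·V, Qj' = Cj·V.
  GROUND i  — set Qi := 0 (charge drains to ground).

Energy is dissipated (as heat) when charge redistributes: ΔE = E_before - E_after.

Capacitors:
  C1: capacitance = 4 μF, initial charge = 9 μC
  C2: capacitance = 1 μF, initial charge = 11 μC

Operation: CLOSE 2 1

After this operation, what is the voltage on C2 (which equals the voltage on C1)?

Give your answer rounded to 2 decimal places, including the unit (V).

Initial: C1(4μF, Q=9μC, V=2.25V), C2(1μF, Q=11μC, V=11.00V)
Op 1: CLOSE 2-1: Q_total=20.00, C_total=5.00, V=4.00; Q2=4.00, Q1=16.00; dissipated=30.625

Answer: 4.00 V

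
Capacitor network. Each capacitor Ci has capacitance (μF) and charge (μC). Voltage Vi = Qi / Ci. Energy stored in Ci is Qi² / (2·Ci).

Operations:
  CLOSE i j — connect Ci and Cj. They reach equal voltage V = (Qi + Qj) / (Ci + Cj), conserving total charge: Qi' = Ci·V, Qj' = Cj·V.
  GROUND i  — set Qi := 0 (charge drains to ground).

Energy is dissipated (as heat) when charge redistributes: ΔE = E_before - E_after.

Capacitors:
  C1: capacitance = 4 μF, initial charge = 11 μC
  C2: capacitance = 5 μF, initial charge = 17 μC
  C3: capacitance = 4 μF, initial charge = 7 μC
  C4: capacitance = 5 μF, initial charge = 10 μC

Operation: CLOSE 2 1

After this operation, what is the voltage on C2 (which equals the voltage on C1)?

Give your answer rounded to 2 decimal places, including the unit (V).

Initial: C1(4μF, Q=11μC, V=2.75V), C2(5μF, Q=17μC, V=3.40V), C3(4μF, Q=7μC, V=1.75V), C4(5μF, Q=10μC, V=2.00V)
Op 1: CLOSE 2-1: Q_total=28.00, C_total=9.00, V=3.11; Q2=15.56, Q1=12.44; dissipated=0.469

Answer: 3.11 V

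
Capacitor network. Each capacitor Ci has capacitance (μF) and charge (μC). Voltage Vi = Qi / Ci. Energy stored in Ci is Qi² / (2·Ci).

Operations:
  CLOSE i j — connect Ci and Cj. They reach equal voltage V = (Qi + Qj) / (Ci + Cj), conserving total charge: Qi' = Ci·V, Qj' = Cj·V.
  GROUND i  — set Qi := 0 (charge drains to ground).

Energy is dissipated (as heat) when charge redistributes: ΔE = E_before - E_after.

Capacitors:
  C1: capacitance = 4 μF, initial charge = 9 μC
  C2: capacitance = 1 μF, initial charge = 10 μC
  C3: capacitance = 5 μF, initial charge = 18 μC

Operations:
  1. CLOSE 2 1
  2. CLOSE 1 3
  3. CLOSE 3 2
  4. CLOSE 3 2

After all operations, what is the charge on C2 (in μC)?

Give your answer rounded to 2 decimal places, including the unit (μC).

Initial: C1(4μF, Q=9μC, V=2.25V), C2(1μF, Q=10μC, V=10.00V), C3(5μF, Q=18μC, V=3.60V)
Op 1: CLOSE 2-1: Q_total=19.00, C_total=5.00, V=3.80; Q2=3.80, Q1=15.20; dissipated=24.025
Op 2: CLOSE 1-3: Q_total=33.20, C_total=9.00, V=3.69; Q1=14.76, Q3=18.44; dissipated=0.044
Op 3: CLOSE 3-2: Q_total=22.24, C_total=6.00, V=3.71; Q3=18.54, Q2=3.71; dissipated=0.005
Op 4: CLOSE 3-2: Q_total=22.24, C_total=6.00, V=3.71; Q3=18.54, Q2=3.71; dissipated=0.000
Final charges: Q1=14.76, Q2=3.71, Q3=18.54

Answer: 3.71 μC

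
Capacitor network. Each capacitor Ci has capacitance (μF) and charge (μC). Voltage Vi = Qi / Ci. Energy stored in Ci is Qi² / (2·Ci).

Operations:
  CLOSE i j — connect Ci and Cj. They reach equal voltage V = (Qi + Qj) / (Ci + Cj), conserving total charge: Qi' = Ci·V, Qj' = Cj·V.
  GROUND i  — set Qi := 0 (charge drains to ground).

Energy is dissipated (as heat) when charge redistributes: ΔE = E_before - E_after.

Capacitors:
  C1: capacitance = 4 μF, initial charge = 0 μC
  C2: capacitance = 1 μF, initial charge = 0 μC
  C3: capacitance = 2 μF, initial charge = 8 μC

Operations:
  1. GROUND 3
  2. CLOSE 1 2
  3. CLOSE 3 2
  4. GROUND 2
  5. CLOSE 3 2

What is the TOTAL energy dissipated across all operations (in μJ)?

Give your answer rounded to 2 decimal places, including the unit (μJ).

Answer: 16.00 μJ

Derivation:
Initial: C1(4μF, Q=0μC, V=0.00V), C2(1μF, Q=0μC, V=0.00V), C3(2μF, Q=8μC, V=4.00V)
Op 1: GROUND 3: Q3=0; energy lost=16.000
Op 2: CLOSE 1-2: Q_total=0.00, C_total=5.00, V=0.00; Q1=0.00, Q2=0.00; dissipated=0.000
Op 3: CLOSE 3-2: Q_total=0.00, C_total=3.00, V=0.00; Q3=0.00, Q2=0.00; dissipated=0.000
Op 4: GROUND 2: Q2=0; energy lost=0.000
Op 5: CLOSE 3-2: Q_total=0.00, C_total=3.00, V=0.00; Q3=0.00, Q2=0.00; dissipated=0.000
Total dissipated: 16.000 μJ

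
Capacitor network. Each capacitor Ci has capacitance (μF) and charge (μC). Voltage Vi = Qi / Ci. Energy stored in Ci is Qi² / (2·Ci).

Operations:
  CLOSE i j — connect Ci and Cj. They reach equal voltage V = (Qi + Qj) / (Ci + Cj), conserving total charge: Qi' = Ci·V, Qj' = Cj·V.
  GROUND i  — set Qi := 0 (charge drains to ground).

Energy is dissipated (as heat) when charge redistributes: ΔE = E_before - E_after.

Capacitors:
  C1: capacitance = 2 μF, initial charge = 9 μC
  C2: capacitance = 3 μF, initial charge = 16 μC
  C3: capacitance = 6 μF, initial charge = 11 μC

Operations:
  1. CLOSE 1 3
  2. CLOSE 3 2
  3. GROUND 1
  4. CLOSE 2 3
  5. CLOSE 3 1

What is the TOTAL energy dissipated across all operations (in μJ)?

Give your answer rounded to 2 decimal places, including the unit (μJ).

Answer: 28.51 μJ

Derivation:
Initial: C1(2μF, Q=9μC, V=4.50V), C2(3μF, Q=16μC, V=5.33V), C3(6μF, Q=11μC, V=1.83V)
Op 1: CLOSE 1-3: Q_total=20.00, C_total=8.00, V=2.50; Q1=5.00, Q3=15.00; dissipated=5.333
Op 2: CLOSE 3-2: Q_total=31.00, C_total=9.00, V=3.44; Q3=20.67, Q2=10.33; dissipated=8.028
Op 3: GROUND 1: Q1=0; energy lost=6.250
Op 4: CLOSE 2-3: Q_total=31.00, C_total=9.00, V=3.44; Q2=10.33, Q3=20.67; dissipated=0.000
Op 5: CLOSE 3-1: Q_total=20.67, C_total=8.00, V=2.58; Q3=15.50, Q1=5.17; dissipated=8.898
Total dissipated: 28.509 μJ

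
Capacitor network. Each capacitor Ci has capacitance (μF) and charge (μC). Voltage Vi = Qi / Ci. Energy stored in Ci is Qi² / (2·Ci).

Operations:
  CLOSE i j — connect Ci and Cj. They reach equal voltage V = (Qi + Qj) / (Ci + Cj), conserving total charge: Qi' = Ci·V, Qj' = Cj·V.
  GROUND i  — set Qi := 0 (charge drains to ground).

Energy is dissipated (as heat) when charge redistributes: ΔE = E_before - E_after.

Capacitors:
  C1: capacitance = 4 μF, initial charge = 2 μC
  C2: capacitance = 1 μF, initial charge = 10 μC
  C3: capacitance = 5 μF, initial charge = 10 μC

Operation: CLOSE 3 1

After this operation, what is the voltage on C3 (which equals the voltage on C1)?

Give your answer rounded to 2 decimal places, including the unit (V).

Initial: C1(4μF, Q=2μC, V=0.50V), C2(1μF, Q=10μC, V=10.00V), C3(5μF, Q=10μC, V=2.00V)
Op 1: CLOSE 3-1: Q_total=12.00, C_total=9.00, V=1.33; Q3=6.67, Q1=5.33; dissipated=2.500

Answer: 1.33 V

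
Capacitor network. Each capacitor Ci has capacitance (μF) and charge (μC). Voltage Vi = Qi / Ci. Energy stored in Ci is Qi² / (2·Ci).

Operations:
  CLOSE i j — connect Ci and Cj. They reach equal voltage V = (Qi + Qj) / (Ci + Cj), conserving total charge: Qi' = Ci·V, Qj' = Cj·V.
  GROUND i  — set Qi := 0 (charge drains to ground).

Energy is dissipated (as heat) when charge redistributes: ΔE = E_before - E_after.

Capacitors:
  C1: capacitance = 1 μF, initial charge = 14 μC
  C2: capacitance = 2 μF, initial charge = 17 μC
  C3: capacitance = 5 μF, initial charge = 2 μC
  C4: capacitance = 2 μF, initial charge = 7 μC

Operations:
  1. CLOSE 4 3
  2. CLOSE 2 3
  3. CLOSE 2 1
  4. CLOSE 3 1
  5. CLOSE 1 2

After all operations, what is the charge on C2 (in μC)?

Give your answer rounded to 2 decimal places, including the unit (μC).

Answer: 11.82 μC

Derivation:
Initial: C1(1μF, Q=14μC, V=14.00V), C2(2μF, Q=17μC, V=8.50V), C3(5μF, Q=2μC, V=0.40V), C4(2μF, Q=7μC, V=3.50V)
Op 1: CLOSE 4-3: Q_total=9.00, C_total=7.00, V=1.29; Q4=2.57, Q3=6.43; dissipated=6.864
Op 2: CLOSE 2-3: Q_total=23.43, C_total=7.00, V=3.35; Q2=6.69, Q3=16.73; dissipated=37.176
Op 3: CLOSE 2-1: Q_total=20.69, C_total=3.00, V=6.90; Q2=13.80, Q1=6.90; dissipated=37.829
Op 4: CLOSE 3-1: Q_total=23.63, C_total=6.00, V=3.94; Q3=19.69, Q1=3.94; dissipated=5.254
Op 5: CLOSE 1-2: Q_total=17.73, C_total=3.00, V=5.91; Q1=5.91, Q2=11.82; dissipated=2.919
Final charges: Q1=5.91, Q2=11.82, Q3=19.69, Q4=2.57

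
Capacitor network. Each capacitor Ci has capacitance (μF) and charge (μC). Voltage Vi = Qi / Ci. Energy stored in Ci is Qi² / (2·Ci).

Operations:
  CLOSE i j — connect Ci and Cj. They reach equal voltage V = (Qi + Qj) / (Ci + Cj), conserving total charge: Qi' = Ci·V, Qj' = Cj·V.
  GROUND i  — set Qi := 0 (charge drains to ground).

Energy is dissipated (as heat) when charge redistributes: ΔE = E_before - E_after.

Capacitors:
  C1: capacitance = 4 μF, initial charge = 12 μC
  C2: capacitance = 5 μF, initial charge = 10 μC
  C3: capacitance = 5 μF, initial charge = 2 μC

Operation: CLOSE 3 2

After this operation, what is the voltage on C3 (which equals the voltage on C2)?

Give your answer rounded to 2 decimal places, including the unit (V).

Initial: C1(4μF, Q=12μC, V=3.00V), C2(5μF, Q=10μC, V=2.00V), C3(5μF, Q=2μC, V=0.40V)
Op 1: CLOSE 3-2: Q_total=12.00, C_total=10.00, V=1.20; Q3=6.00, Q2=6.00; dissipated=3.200

Answer: 1.20 V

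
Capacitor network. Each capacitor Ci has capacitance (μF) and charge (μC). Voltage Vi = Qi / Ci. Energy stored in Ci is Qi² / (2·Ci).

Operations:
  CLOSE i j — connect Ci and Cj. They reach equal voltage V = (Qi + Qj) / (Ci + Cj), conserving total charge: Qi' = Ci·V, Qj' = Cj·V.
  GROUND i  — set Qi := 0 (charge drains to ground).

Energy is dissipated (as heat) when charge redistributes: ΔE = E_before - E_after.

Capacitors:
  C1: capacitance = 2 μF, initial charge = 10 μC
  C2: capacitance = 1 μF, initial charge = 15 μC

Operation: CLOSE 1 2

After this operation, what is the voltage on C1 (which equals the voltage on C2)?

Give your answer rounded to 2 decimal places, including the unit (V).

Answer: 8.33 V

Derivation:
Initial: C1(2μF, Q=10μC, V=5.00V), C2(1μF, Q=15μC, V=15.00V)
Op 1: CLOSE 1-2: Q_total=25.00, C_total=3.00, V=8.33; Q1=16.67, Q2=8.33; dissipated=33.333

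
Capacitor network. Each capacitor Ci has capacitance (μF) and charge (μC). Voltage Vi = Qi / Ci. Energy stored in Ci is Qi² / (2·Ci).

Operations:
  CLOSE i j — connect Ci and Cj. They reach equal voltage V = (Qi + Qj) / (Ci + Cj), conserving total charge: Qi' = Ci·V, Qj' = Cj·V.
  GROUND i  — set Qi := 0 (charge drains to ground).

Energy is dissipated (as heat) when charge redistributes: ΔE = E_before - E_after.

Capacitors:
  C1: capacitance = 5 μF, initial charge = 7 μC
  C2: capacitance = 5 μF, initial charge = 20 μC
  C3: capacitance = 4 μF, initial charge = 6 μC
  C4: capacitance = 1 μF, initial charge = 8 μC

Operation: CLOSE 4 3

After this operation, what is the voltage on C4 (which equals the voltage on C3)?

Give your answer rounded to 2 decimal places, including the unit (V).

Answer: 2.80 V

Derivation:
Initial: C1(5μF, Q=7μC, V=1.40V), C2(5μF, Q=20μC, V=4.00V), C3(4μF, Q=6μC, V=1.50V), C4(1μF, Q=8μC, V=8.00V)
Op 1: CLOSE 4-3: Q_total=14.00, C_total=5.00, V=2.80; Q4=2.80, Q3=11.20; dissipated=16.900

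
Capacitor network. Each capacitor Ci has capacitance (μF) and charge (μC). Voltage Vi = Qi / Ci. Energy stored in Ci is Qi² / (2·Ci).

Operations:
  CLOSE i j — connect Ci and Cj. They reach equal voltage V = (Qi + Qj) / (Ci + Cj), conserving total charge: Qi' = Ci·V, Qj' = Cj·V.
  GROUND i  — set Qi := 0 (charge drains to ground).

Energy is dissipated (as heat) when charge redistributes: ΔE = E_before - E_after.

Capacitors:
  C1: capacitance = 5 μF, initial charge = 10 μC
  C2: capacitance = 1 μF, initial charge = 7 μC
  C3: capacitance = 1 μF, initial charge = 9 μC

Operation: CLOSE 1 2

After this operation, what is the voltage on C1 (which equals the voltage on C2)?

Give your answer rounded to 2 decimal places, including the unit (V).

Initial: C1(5μF, Q=10μC, V=2.00V), C2(1μF, Q=7μC, V=7.00V), C3(1μF, Q=9μC, V=9.00V)
Op 1: CLOSE 1-2: Q_total=17.00, C_total=6.00, V=2.83; Q1=14.17, Q2=2.83; dissipated=10.417

Answer: 2.83 V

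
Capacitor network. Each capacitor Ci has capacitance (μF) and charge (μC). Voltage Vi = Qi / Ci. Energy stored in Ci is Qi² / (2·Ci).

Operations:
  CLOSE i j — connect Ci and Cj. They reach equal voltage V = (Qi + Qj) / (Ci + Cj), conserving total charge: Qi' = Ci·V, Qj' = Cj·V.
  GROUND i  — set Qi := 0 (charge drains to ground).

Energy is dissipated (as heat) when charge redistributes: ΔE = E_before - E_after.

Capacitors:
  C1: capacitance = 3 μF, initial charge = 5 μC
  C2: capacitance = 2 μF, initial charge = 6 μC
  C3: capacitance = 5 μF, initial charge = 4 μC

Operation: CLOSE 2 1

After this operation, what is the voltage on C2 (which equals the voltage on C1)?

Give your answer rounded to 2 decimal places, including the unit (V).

Answer: 2.20 V

Derivation:
Initial: C1(3μF, Q=5μC, V=1.67V), C2(2μF, Q=6μC, V=3.00V), C3(5μF, Q=4μC, V=0.80V)
Op 1: CLOSE 2-1: Q_total=11.00, C_total=5.00, V=2.20; Q2=4.40, Q1=6.60; dissipated=1.067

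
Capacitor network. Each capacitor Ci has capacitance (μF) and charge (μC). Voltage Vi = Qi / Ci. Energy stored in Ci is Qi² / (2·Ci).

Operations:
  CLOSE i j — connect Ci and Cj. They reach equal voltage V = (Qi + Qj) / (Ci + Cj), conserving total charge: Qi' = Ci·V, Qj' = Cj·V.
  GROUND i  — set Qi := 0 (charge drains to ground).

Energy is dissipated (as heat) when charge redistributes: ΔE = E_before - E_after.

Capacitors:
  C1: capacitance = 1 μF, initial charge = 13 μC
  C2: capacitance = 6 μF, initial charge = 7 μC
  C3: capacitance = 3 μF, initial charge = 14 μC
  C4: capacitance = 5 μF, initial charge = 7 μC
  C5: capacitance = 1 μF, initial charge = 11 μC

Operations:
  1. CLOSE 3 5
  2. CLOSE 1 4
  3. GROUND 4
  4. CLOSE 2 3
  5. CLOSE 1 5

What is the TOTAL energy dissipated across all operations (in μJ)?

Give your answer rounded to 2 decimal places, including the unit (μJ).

Answer: 126.85 μJ

Derivation:
Initial: C1(1μF, Q=13μC, V=13.00V), C2(6μF, Q=7μC, V=1.17V), C3(3μF, Q=14μC, V=4.67V), C4(5μF, Q=7μC, V=1.40V), C5(1μF, Q=11μC, V=11.00V)
Op 1: CLOSE 3-5: Q_total=25.00, C_total=4.00, V=6.25; Q3=18.75, Q5=6.25; dissipated=15.042
Op 2: CLOSE 1-4: Q_total=20.00, C_total=6.00, V=3.33; Q1=3.33, Q4=16.67; dissipated=56.067
Op 3: GROUND 4: Q4=0; energy lost=27.778
Op 4: CLOSE 2-3: Q_total=25.75, C_total=9.00, V=2.86; Q2=17.17, Q3=8.58; dissipated=25.840
Op 5: CLOSE 1-5: Q_total=9.58, C_total=2.00, V=4.79; Q1=4.79, Q5=4.79; dissipated=2.127
Total dissipated: 126.853 μJ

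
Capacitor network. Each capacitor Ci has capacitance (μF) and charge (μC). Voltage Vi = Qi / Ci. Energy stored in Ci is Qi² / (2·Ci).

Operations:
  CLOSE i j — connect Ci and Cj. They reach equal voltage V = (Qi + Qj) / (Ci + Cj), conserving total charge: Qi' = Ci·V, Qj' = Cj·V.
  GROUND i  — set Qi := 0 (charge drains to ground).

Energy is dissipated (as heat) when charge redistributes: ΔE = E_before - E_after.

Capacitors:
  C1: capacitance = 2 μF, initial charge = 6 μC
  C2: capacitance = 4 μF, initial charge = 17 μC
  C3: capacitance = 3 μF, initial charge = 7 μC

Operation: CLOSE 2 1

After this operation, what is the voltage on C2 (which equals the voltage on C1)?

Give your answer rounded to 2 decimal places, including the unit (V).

Answer: 3.83 V

Derivation:
Initial: C1(2μF, Q=6μC, V=3.00V), C2(4μF, Q=17μC, V=4.25V), C3(3μF, Q=7μC, V=2.33V)
Op 1: CLOSE 2-1: Q_total=23.00, C_total=6.00, V=3.83; Q2=15.33, Q1=7.67; dissipated=1.042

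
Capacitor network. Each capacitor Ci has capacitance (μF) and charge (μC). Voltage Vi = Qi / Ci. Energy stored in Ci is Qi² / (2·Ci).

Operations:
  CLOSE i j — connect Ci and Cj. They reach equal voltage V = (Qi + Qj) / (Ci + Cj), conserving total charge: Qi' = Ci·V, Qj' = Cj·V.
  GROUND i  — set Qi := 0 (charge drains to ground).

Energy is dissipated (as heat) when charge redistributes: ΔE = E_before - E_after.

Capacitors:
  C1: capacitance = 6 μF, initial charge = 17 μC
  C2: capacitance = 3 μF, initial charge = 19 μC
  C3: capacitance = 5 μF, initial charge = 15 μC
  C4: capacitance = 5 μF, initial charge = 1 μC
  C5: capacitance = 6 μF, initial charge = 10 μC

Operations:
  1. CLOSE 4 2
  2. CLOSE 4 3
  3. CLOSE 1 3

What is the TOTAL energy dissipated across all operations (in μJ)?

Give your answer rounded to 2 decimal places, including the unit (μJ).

Answer: 35.59 μJ

Derivation:
Initial: C1(6μF, Q=17μC, V=2.83V), C2(3μF, Q=19μC, V=6.33V), C3(5μF, Q=15μC, V=3.00V), C4(5μF, Q=1μC, V=0.20V), C5(6μF, Q=10μC, V=1.67V)
Op 1: CLOSE 4-2: Q_total=20.00, C_total=8.00, V=2.50; Q4=12.50, Q2=7.50; dissipated=35.267
Op 2: CLOSE 4-3: Q_total=27.50, C_total=10.00, V=2.75; Q4=13.75, Q3=13.75; dissipated=0.312
Op 3: CLOSE 1-3: Q_total=30.75, C_total=11.00, V=2.80; Q1=16.77, Q3=13.98; dissipated=0.009
Total dissipated: 35.589 μJ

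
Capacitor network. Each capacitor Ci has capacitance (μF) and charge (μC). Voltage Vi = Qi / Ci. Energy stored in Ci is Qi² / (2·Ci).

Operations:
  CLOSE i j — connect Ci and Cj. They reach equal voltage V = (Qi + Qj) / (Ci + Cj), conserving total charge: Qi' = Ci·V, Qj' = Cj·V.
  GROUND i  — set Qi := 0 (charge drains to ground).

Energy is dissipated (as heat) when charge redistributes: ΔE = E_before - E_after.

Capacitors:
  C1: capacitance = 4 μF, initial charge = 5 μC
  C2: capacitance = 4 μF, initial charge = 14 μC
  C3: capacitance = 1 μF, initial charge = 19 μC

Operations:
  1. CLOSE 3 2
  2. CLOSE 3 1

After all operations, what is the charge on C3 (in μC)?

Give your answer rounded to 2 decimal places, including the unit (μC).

Answer: 2.32 μC

Derivation:
Initial: C1(4μF, Q=5μC, V=1.25V), C2(4μF, Q=14μC, V=3.50V), C3(1μF, Q=19μC, V=19.00V)
Op 1: CLOSE 3-2: Q_total=33.00, C_total=5.00, V=6.60; Q3=6.60, Q2=26.40; dissipated=96.100
Op 2: CLOSE 3-1: Q_total=11.60, C_total=5.00, V=2.32; Q3=2.32, Q1=9.28; dissipated=11.449
Final charges: Q1=9.28, Q2=26.40, Q3=2.32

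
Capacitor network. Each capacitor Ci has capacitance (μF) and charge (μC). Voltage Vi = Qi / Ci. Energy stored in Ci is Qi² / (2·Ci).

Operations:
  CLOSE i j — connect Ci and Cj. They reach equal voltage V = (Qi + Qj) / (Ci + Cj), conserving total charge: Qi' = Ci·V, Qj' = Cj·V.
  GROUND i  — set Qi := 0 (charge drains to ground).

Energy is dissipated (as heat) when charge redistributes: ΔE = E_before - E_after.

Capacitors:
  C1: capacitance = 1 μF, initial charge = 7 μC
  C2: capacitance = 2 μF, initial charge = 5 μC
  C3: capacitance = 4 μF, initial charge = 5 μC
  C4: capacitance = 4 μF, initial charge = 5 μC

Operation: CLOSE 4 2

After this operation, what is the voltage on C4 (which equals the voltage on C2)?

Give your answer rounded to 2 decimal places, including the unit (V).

Answer: 1.67 V

Derivation:
Initial: C1(1μF, Q=7μC, V=7.00V), C2(2μF, Q=5μC, V=2.50V), C3(4μF, Q=5μC, V=1.25V), C4(4μF, Q=5μC, V=1.25V)
Op 1: CLOSE 4-2: Q_total=10.00, C_total=6.00, V=1.67; Q4=6.67, Q2=3.33; dissipated=1.042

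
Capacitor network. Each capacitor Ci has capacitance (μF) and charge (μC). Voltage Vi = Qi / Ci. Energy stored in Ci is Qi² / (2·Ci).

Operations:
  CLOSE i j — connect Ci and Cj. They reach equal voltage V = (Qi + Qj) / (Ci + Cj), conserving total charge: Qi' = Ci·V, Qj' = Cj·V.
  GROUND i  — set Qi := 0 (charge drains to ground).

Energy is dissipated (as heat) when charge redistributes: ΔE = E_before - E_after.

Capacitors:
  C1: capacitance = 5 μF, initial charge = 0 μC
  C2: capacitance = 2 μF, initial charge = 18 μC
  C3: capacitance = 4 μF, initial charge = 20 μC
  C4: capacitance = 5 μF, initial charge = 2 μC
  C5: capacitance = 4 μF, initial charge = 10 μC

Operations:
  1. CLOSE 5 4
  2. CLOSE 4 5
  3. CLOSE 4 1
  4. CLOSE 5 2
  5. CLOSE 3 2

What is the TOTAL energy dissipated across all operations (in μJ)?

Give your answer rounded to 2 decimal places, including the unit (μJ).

Answer: 47.13 μJ

Derivation:
Initial: C1(5μF, Q=0μC, V=0.00V), C2(2μF, Q=18μC, V=9.00V), C3(4μF, Q=20μC, V=5.00V), C4(5μF, Q=2μC, V=0.40V), C5(4μF, Q=10μC, V=2.50V)
Op 1: CLOSE 5-4: Q_total=12.00, C_total=9.00, V=1.33; Q5=5.33, Q4=6.67; dissipated=4.900
Op 2: CLOSE 4-5: Q_total=12.00, C_total=9.00, V=1.33; Q4=6.67, Q5=5.33; dissipated=0.000
Op 3: CLOSE 4-1: Q_total=6.67, C_total=10.00, V=0.67; Q4=3.33, Q1=3.33; dissipated=2.222
Op 4: CLOSE 5-2: Q_total=23.33, C_total=6.00, V=3.89; Q5=15.56, Q2=7.78; dissipated=39.185
Op 5: CLOSE 3-2: Q_total=27.78, C_total=6.00, V=4.63; Q3=18.52, Q2=9.26; dissipated=0.823
Total dissipated: 47.130 μJ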